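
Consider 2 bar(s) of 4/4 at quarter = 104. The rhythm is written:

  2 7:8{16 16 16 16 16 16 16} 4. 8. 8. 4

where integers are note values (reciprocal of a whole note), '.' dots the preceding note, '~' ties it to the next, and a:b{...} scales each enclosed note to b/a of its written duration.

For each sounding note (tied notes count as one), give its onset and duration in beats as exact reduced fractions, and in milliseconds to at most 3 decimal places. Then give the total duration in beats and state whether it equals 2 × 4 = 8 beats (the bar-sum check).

1) 0.0ms=0b +1153.846ms=2b
2) 1153.846ms=2b +164.835ms=2/7b
3) 1318.681ms=16/7b +164.835ms=2/7b
4) 1483.516ms=18/7b +164.835ms=2/7b
5) 1648.352ms=20/7b +164.835ms=2/7b
6) 1813.187ms=22/7b +164.835ms=2/7b
7) 1978.022ms=24/7b +164.835ms=2/7b
8) 2142.857ms=26/7b +164.835ms=2/7b
9) 2307.692ms=4b +865.385ms=3/2b
10) 3173.077ms=11/2b +432.692ms=3/4b
11) 3605.769ms=25/4b +432.692ms=3/4b
12) 4038.462ms=7b +576.923ms=1b
Σ=8b of 8 (104bpm 4/4) — PASS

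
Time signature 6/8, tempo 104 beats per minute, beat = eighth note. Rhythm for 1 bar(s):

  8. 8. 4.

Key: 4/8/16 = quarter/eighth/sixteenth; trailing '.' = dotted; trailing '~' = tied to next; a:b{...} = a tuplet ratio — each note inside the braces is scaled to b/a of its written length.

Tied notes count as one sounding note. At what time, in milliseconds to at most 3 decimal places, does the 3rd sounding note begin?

1. 0.0ms @ 0 + 865.385ms (3/2)
2. 865.385ms @ 3/2 + 865.385ms (3/2)
3. 1730.769ms @ 3 + 1730.769ms (3)

note 3 onset = 3b = 1730.769ms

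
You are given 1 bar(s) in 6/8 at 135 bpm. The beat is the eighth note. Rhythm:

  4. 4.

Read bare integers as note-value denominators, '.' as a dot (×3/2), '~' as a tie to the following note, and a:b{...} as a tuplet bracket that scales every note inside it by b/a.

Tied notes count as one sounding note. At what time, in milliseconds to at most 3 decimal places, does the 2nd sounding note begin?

1. 0.0ms @ 0 + 1333.333ms (3)
2. 1333.333ms @ 3 + 1333.333ms (3)

note 2 onset = 3b = 1333.333ms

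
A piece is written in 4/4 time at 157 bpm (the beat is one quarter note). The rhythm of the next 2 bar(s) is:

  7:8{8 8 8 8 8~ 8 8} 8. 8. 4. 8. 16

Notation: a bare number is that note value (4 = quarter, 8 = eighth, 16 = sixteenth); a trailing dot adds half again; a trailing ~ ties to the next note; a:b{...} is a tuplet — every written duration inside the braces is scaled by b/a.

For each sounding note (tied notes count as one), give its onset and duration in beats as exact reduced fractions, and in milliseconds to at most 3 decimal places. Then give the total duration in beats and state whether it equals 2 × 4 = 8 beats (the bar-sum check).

1) 0.0ms=0b +218.38ms=4/7b
2) 218.38ms=4/7b +218.38ms=4/7b
3) 436.761ms=8/7b +218.38ms=4/7b
4) 655.141ms=12/7b +218.38ms=4/7b
5) 873.521ms=16/7b +436.761ms=8/7b
6) 1310.282ms=24/7b +218.38ms=4/7b
7) 1528.662ms=4b +286.624ms=3/4b
8) 1815.287ms=19/4b +286.624ms=3/4b
9) 2101.911ms=11/2b +573.248ms=3/2b
10) 2675.159ms=7b +286.624ms=3/4b
11) 2961.783ms=31/4b +95.541ms=1/4b
Σ=8b of 8 (157bpm 4/4) — PASS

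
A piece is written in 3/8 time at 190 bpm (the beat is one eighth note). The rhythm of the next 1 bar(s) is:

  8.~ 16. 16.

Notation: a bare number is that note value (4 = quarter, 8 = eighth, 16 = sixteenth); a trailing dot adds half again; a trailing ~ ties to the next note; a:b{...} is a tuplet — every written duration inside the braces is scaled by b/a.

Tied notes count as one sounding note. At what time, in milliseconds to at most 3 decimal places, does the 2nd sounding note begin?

note 2 onset = 9/4b = 710.526ms

1. 0.0ms @ 0 + 710.526ms (9/4)
2. 710.526ms @ 9/4 + 236.842ms (3/4)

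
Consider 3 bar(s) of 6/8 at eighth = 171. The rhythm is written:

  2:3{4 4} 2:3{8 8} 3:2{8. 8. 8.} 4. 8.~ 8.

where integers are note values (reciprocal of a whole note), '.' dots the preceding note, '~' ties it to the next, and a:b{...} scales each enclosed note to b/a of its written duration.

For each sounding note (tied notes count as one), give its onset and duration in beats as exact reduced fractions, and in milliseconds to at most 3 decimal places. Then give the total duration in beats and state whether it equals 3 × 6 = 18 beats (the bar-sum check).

1) 0.0ms=0b +1052.632ms=3b
2) 1052.632ms=3b +1052.632ms=3b
3) 2105.263ms=6b +526.316ms=3/2b
4) 2631.579ms=15/2b +526.316ms=3/2b
5) 3157.895ms=9b +350.877ms=1b
6) 3508.772ms=10b +350.877ms=1b
7) 3859.649ms=11b +350.877ms=1b
8) 4210.526ms=12b +1052.632ms=3b
9) 5263.158ms=15b +1052.632ms=3b
Σ=18b of 18 (171bpm 6/8) — PASS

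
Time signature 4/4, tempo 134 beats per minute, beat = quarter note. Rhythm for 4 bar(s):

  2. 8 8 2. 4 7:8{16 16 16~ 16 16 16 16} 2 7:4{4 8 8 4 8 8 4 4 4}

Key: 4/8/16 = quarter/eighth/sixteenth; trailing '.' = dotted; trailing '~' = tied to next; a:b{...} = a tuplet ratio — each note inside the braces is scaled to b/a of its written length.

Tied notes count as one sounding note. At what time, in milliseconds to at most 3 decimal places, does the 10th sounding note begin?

1. 0.0ms @ 0 + 1343.284ms (3)
2. 1343.284ms @ 3 + 223.881ms (1/2)
3. 1567.164ms @ 7/2 + 223.881ms (1/2)
4. 1791.045ms @ 4 + 1343.284ms (3)
5. 3134.328ms @ 7 + 447.761ms (1)
6. 3582.09ms @ 8 + 127.932ms (2/7)
7. 3710.021ms @ 58/7 + 127.932ms (2/7)
8. 3837.953ms @ 60/7 + 255.864ms (4/7)
9. 4093.817ms @ 64/7 + 127.932ms (2/7)
10. 4221.748ms @ 66/7 + 127.932ms (2/7)
11. 4349.68ms @ 68/7 + 127.932ms (2/7)
12. 4477.612ms @ 10 + 895.522ms (2)
13. 5373.134ms @ 12 + 255.864ms (4/7)
14. 5628.998ms @ 88/7 + 127.932ms (2/7)
15. 5756.93ms @ 90/7 + 127.932ms (2/7)
16. 5884.861ms @ 92/7 + 255.864ms (4/7)
17. 6140.725ms @ 96/7 + 127.932ms (2/7)
18. 6268.657ms @ 14 + 127.932ms (2/7)
19. 6396.588ms @ 100/7 + 255.864ms (4/7)
20. 6652.452ms @ 104/7 + 255.864ms (4/7)
21. 6908.316ms @ 108/7 + 255.864ms (4/7)

note 10 onset = 66/7b = 4221.748ms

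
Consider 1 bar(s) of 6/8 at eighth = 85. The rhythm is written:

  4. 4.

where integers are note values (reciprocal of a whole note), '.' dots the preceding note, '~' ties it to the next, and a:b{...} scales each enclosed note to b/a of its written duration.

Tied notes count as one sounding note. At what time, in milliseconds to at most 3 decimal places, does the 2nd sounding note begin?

note 2 onset = 3b = 2117.647ms

1. 0.0ms @ 0 + 2117.647ms (3)
2. 2117.647ms @ 3 + 2117.647ms (3)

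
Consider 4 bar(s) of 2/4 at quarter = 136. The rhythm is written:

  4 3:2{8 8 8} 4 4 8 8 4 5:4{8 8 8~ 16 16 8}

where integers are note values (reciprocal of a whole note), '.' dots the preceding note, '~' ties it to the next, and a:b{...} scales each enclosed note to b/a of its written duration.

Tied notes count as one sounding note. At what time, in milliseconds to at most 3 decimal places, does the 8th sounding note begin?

note 8 onset = 9/2b = 1985.294ms

1. 0.0ms @ 0 + 441.176ms (1)
2. 441.176ms @ 1 + 147.059ms (1/3)
3. 588.235ms @ 4/3 + 147.059ms (1/3)
4. 735.294ms @ 5/3 + 147.059ms (1/3)
5. 882.353ms @ 2 + 441.176ms (1)
6. 1323.529ms @ 3 + 441.176ms (1)
7. 1764.706ms @ 4 + 220.588ms (1/2)
8. 1985.294ms @ 9/2 + 220.588ms (1/2)
9. 2205.882ms @ 5 + 441.176ms (1)
10. 2647.059ms @ 6 + 176.471ms (2/5)
11. 2823.529ms @ 32/5 + 176.471ms (2/5)
12. 3000.0ms @ 34/5 + 264.706ms (3/5)
13. 3264.706ms @ 37/5 + 88.235ms (1/5)
14. 3352.941ms @ 38/5 + 176.471ms (2/5)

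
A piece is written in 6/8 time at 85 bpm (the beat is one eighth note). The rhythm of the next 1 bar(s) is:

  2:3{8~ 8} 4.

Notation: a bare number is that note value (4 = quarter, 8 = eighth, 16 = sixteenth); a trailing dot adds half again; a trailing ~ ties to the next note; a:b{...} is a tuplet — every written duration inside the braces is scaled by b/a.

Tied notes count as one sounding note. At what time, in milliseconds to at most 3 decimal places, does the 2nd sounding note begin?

1. 0.0ms @ 0 + 2117.647ms (3)
2. 2117.647ms @ 3 + 2117.647ms (3)

note 2 onset = 3b = 2117.647ms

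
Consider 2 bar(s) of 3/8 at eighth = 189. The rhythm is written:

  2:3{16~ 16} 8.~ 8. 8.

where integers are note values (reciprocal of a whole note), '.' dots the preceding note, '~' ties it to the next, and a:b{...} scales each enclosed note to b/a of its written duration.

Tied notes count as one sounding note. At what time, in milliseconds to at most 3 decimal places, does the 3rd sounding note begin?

note 3 onset = 9/2b = 1428.571ms

1. 0.0ms @ 0 + 476.19ms (3/2)
2. 476.19ms @ 3/2 + 952.381ms (3)
3. 1428.571ms @ 9/2 + 476.19ms (3/2)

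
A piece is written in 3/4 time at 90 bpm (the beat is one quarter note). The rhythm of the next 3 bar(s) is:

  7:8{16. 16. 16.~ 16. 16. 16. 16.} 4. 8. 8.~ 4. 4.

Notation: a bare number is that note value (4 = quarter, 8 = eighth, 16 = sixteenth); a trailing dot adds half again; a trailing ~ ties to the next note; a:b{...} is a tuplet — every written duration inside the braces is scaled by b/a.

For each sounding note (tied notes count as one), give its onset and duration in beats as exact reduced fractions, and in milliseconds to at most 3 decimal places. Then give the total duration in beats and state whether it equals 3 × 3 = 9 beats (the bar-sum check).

1) 0.0ms=0b +285.714ms=3/7b
2) 285.714ms=3/7b +285.714ms=3/7b
3) 571.429ms=6/7b +571.429ms=6/7b
4) 1142.857ms=12/7b +285.714ms=3/7b
5) 1428.571ms=15/7b +285.714ms=3/7b
6) 1714.286ms=18/7b +285.714ms=3/7b
7) 2000.0ms=3b +1000.0ms=3/2b
8) 3000.0ms=9/2b +500.0ms=3/4b
9) 3500.0ms=21/4b +1500.0ms=9/4b
10) 5000.0ms=15/2b +1000.0ms=3/2b
Σ=9b of 9 (90bpm 3/4) — PASS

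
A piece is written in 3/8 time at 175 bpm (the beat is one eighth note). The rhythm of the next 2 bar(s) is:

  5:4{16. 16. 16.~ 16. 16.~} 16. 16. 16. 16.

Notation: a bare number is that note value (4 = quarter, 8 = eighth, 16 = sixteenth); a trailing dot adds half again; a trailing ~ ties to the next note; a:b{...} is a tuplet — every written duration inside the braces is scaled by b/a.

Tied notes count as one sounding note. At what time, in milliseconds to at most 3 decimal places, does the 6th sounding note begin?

note 6 onset = 9/2b = 1542.857ms

1. 0.0ms @ 0 + 205.714ms (3/5)
2. 205.714ms @ 3/5 + 205.714ms (3/5)
3. 411.429ms @ 6/5 + 411.429ms (6/5)
4. 822.857ms @ 12/5 + 462.857ms (27/20)
5. 1285.714ms @ 15/4 + 257.143ms (3/4)
6. 1542.857ms @ 9/2 + 257.143ms (3/4)
7. 1800.0ms @ 21/4 + 257.143ms (3/4)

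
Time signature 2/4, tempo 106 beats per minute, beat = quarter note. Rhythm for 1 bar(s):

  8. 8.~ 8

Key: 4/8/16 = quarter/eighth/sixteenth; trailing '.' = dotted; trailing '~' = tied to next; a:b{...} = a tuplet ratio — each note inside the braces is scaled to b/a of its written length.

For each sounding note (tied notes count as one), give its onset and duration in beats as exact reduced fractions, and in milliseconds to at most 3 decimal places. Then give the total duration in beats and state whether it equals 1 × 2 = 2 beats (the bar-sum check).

1) 0.0ms=0b +424.528ms=3/4b
2) 424.528ms=3/4b +707.547ms=5/4b
Σ=2b of 2 (106bpm 2/4) — PASS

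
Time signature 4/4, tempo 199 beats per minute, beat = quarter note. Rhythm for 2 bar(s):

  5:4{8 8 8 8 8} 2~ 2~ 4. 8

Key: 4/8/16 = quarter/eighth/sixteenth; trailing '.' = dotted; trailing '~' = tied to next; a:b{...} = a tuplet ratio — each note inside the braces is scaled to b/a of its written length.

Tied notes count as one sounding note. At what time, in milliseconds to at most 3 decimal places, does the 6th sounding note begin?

1. 0.0ms @ 0 + 120.603ms (2/5)
2. 120.603ms @ 2/5 + 120.603ms (2/5)
3. 241.206ms @ 4/5 + 120.603ms (2/5)
4. 361.809ms @ 6/5 + 120.603ms (2/5)
5. 482.412ms @ 8/5 + 120.603ms (2/5)
6. 603.015ms @ 2 + 1658.291ms (11/2)
7. 2261.307ms @ 15/2 + 150.754ms (1/2)

note 6 onset = 2b = 603.015ms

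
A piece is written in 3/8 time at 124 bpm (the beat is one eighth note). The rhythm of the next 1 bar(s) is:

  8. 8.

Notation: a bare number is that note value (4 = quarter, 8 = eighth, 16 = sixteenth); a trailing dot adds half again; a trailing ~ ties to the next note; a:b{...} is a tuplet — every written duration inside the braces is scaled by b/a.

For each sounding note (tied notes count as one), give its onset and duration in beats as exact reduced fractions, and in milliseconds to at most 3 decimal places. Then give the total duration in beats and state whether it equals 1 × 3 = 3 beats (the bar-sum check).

1) 0.0ms=0b +725.806ms=3/2b
2) 725.806ms=3/2b +725.806ms=3/2b
Σ=3b of 3 (124bpm 3/8) — PASS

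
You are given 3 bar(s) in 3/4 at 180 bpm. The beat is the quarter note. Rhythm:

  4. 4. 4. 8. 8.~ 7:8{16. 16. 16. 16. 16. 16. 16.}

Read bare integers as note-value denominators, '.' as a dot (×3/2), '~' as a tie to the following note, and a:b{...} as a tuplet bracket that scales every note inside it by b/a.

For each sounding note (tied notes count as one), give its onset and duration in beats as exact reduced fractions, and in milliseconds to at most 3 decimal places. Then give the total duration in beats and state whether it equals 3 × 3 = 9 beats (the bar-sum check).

1) 0.0ms=0b +500.0ms=3/2b
2) 500.0ms=3/2b +500.0ms=3/2b
3) 1000.0ms=3b +500.0ms=3/2b
4) 1500.0ms=9/2b +250.0ms=3/4b
5) 1750.0ms=21/4b +392.857ms=33/28b
6) 2142.857ms=45/7b +142.857ms=3/7b
7) 2285.714ms=48/7b +142.857ms=3/7b
8) 2428.571ms=51/7b +142.857ms=3/7b
9) 2571.429ms=54/7b +142.857ms=3/7b
10) 2714.286ms=57/7b +142.857ms=3/7b
11) 2857.143ms=60/7b +142.857ms=3/7b
Σ=9b of 9 (180bpm 3/4) — PASS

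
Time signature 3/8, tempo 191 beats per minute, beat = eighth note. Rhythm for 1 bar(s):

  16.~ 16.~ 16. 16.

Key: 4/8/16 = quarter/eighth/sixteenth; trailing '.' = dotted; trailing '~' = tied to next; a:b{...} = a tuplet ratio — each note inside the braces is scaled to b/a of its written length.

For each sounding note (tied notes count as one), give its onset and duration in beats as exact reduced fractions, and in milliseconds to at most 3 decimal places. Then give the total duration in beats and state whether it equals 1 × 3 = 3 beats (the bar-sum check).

1) 0.0ms=0b +706.806ms=9/4b
2) 706.806ms=9/4b +235.602ms=3/4b
Σ=3b of 3 (191bpm 3/8) — PASS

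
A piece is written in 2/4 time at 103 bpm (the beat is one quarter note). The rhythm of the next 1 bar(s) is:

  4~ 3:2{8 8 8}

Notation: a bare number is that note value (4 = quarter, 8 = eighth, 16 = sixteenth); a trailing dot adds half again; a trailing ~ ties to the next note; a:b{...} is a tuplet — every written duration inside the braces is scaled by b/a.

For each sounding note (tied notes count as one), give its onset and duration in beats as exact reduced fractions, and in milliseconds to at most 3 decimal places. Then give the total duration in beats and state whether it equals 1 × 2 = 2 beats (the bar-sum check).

1) 0.0ms=0b +776.699ms=4/3b
2) 776.699ms=4/3b +194.175ms=1/3b
3) 970.874ms=5/3b +194.175ms=1/3b
Σ=2b of 2 (103bpm 2/4) — PASS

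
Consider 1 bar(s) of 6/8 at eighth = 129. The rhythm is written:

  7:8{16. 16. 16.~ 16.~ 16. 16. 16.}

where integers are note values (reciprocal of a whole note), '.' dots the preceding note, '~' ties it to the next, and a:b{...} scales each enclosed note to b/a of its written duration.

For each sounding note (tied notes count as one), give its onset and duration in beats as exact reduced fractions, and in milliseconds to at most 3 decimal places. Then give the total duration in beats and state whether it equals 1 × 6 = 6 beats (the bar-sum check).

1) 0.0ms=0b +398.671ms=6/7b
2) 398.671ms=6/7b +398.671ms=6/7b
3) 797.342ms=12/7b +1196.013ms=18/7b
4) 1993.355ms=30/7b +398.671ms=6/7b
5) 2392.027ms=36/7b +398.671ms=6/7b
Σ=6b of 6 (129bpm 6/8) — PASS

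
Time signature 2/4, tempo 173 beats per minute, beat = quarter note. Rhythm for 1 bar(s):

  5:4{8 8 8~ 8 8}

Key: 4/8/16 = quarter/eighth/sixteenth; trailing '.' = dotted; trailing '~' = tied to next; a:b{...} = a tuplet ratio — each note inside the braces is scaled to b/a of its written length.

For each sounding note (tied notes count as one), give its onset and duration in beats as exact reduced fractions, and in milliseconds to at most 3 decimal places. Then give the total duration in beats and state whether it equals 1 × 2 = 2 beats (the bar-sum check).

1) 0.0ms=0b +138.728ms=2/5b
2) 138.728ms=2/5b +138.728ms=2/5b
3) 277.457ms=4/5b +277.457ms=4/5b
4) 554.913ms=8/5b +138.728ms=2/5b
Σ=2b of 2 (173bpm 2/4) — PASS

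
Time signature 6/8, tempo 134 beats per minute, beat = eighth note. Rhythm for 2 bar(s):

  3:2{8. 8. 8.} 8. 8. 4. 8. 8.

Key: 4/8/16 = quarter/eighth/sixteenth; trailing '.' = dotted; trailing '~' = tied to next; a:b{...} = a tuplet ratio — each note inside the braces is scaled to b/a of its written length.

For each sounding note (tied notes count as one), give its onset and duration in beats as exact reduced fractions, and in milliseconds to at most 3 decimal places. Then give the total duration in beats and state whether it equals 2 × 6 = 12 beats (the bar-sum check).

1) 0.0ms=0b +447.761ms=1b
2) 447.761ms=1b +447.761ms=1b
3) 895.522ms=2b +447.761ms=1b
4) 1343.284ms=3b +671.642ms=3/2b
5) 2014.925ms=9/2b +671.642ms=3/2b
6) 2686.567ms=6b +1343.284ms=3b
7) 4029.851ms=9b +671.642ms=3/2b
8) 4701.493ms=21/2b +671.642ms=3/2b
Σ=12b of 12 (134bpm 6/8) — PASS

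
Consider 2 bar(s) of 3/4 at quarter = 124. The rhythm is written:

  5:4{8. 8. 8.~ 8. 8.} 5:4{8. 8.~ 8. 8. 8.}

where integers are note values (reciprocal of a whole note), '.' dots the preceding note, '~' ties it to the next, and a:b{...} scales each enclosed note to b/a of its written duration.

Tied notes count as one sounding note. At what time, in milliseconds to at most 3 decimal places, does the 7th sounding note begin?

1. 0.0ms @ 0 + 290.323ms (3/5)
2. 290.323ms @ 3/5 + 290.323ms (3/5)
3. 580.645ms @ 6/5 + 580.645ms (6/5)
4. 1161.29ms @ 12/5 + 290.323ms (3/5)
5. 1451.613ms @ 3 + 290.323ms (3/5)
6. 1741.935ms @ 18/5 + 580.645ms (6/5)
7. 2322.581ms @ 24/5 + 290.323ms (3/5)
8. 2612.903ms @ 27/5 + 290.323ms (3/5)

note 7 onset = 24/5b = 2322.581ms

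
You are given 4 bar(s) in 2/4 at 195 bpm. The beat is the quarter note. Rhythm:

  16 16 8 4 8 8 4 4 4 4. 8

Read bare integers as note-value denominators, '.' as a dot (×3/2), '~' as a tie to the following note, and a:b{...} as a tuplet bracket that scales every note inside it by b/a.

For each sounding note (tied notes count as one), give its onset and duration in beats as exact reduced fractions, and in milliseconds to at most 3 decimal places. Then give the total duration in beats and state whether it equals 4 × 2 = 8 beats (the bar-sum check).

1) 0.0ms=0b +76.923ms=1/4b
2) 76.923ms=1/4b +76.923ms=1/4b
3) 153.846ms=1/2b +153.846ms=1/2b
4) 307.692ms=1b +307.692ms=1b
5) 615.385ms=2b +153.846ms=1/2b
6) 769.231ms=5/2b +153.846ms=1/2b
7) 923.077ms=3b +307.692ms=1b
8) 1230.769ms=4b +307.692ms=1b
9) 1538.462ms=5b +307.692ms=1b
10) 1846.154ms=6b +461.538ms=3/2b
11) 2307.692ms=15/2b +153.846ms=1/2b
Σ=8b of 8 (195bpm 2/4) — PASS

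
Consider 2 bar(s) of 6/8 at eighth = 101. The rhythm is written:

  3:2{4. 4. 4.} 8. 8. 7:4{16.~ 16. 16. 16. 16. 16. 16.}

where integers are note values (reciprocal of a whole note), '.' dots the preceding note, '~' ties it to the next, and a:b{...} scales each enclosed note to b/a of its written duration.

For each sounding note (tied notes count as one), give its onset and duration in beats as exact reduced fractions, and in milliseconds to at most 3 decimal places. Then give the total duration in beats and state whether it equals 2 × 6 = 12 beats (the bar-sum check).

1) 0.0ms=0b +1188.119ms=2b
2) 1188.119ms=2b +1188.119ms=2b
3) 2376.238ms=4b +1188.119ms=2b
4) 3564.356ms=6b +891.089ms=3/2b
5) 4455.446ms=15/2b +891.089ms=3/2b
6) 5346.535ms=9b +509.194ms=6/7b
7) 5855.728ms=69/7b +254.597ms=3/7b
8) 6110.325ms=72/7b +254.597ms=3/7b
9) 6364.922ms=75/7b +254.597ms=3/7b
10) 6619.519ms=78/7b +254.597ms=3/7b
11) 6874.116ms=81/7b +254.597ms=3/7b
Σ=12b of 12 (101bpm 6/8) — PASS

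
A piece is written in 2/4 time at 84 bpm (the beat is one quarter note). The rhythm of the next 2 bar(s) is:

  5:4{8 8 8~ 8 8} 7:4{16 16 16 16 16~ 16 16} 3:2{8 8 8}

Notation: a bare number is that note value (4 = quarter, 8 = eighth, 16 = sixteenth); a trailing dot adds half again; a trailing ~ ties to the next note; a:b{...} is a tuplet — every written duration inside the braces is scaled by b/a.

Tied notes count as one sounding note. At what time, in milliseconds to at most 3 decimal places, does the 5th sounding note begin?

1. 0.0ms @ 0 + 285.714ms (2/5)
2. 285.714ms @ 2/5 + 285.714ms (2/5)
3. 571.429ms @ 4/5 + 571.429ms (4/5)
4. 1142.857ms @ 8/5 + 285.714ms (2/5)
5. 1428.571ms @ 2 + 102.041ms (1/7)
6. 1530.612ms @ 15/7 + 102.041ms (1/7)
7. 1632.653ms @ 16/7 + 102.041ms (1/7)
8. 1734.694ms @ 17/7 + 102.041ms (1/7)
9. 1836.735ms @ 18/7 + 204.082ms (2/7)
10. 2040.816ms @ 20/7 + 102.041ms (1/7)
11. 2142.857ms @ 3 + 238.095ms (1/3)
12. 2380.952ms @ 10/3 + 238.095ms (1/3)
13. 2619.048ms @ 11/3 + 238.095ms (1/3)

note 5 onset = 2b = 1428.571ms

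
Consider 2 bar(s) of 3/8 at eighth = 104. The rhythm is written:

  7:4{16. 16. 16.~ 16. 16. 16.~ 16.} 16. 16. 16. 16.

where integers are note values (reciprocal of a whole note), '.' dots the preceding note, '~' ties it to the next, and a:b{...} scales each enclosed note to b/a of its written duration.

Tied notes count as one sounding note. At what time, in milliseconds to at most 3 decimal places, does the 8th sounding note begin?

note 8 onset = 9/2b = 2596.154ms

1. 0.0ms @ 0 + 247.253ms (3/7)
2. 247.253ms @ 3/7 + 247.253ms (3/7)
3. 494.505ms @ 6/7 + 494.505ms (6/7)
4. 989.011ms @ 12/7 + 247.253ms (3/7)
5. 1236.264ms @ 15/7 + 494.505ms (6/7)
6. 1730.769ms @ 3 + 432.692ms (3/4)
7. 2163.462ms @ 15/4 + 432.692ms (3/4)
8. 2596.154ms @ 9/2 + 432.692ms (3/4)
9. 3028.846ms @ 21/4 + 432.692ms (3/4)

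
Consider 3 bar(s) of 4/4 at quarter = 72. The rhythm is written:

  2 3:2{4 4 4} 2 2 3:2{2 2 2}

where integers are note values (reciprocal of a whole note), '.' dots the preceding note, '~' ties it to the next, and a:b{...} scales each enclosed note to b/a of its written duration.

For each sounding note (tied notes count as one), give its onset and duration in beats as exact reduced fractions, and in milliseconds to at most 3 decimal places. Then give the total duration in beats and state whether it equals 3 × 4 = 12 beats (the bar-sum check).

1) 0.0ms=0b +1666.667ms=2b
2) 1666.667ms=2b +555.556ms=2/3b
3) 2222.222ms=8/3b +555.556ms=2/3b
4) 2777.778ms=10/3b +555.556ms=2/3b
5) 3333.333ms=4b +1666.667ms=2b
6) 5000.0ms=6b +1666.667ms=2b
7) 6666.667ms=8b +1111.111ms=4/3b
8) 7777.778ms=28/3b +1111.111ms=4/3b
9) 8888.889ms=32/3b +1111.111ms=4/3b
Σ=12b of 12 (72bpm 4/4) — PASS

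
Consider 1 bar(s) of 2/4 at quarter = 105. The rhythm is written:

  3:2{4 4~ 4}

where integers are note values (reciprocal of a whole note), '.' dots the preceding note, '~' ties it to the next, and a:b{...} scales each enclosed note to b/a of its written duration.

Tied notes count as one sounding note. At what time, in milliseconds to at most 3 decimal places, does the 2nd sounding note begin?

note 2 onset = 2/3b = 380.952ms

1. 0.0ms @ 0 + 380.952ms (2/3)
2. 380.952ms @ 2/3 + 761.905ms (4/3)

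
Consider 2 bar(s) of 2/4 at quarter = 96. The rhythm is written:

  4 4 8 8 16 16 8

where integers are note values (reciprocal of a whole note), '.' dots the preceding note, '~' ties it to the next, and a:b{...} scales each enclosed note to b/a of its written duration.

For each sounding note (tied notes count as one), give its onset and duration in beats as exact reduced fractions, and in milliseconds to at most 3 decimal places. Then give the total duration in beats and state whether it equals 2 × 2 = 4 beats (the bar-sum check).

1) 0.0ms=0b +625.0ms=1b
2) 625.0ms=1b +625.0ms=1b
3) 1250.0ms=2b +312.5ms=1/2b
4) 1562.5ms=5/2b +312.5ms=1/2b
5) 1875.0ms=3b +156.25ms=1/4b
6) 2031.25ms=13/4b +156.25ms=1/4b
7) 2187.5ms=7/2b +312.5ms=1/2b
Σ=4b of 4 (96bpm 2/4) — PASS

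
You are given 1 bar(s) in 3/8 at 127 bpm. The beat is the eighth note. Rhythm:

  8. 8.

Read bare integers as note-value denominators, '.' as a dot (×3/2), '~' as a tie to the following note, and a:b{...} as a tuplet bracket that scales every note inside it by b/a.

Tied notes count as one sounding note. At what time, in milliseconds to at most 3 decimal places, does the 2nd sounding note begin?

1. 0.0ms @ 0 + 708.661ms (3/2)
2. 708.661ms @ 3/2 + 708.661ms (3/2)

note 2 onset = 3/2b = 708.661ms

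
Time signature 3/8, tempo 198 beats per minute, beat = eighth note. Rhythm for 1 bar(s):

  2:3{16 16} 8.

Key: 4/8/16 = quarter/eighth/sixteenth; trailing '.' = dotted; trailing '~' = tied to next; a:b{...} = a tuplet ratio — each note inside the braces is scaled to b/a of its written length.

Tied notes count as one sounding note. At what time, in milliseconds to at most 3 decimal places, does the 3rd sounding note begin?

note 3 onset = 3/2b = 454.545ms

1. 0.0ms @ 0 + 227.273ms (3/4)
2. 227.273ms @ 3/4 + 227.273ms (3/4)
3. 454.545ms @ 3/2 + 454.545ms (3/2)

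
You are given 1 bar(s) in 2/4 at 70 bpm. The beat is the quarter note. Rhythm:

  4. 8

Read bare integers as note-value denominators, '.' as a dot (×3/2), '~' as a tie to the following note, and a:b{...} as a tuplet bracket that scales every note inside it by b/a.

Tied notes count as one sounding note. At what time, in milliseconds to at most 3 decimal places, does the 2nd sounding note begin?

note 2 onset = 3/2b = 1285.714ms

1. 0.0ms @ 0 + 1285.714ms (3/2)
2. 1285.714ms @ 3/2 + 428.571ms (1/2)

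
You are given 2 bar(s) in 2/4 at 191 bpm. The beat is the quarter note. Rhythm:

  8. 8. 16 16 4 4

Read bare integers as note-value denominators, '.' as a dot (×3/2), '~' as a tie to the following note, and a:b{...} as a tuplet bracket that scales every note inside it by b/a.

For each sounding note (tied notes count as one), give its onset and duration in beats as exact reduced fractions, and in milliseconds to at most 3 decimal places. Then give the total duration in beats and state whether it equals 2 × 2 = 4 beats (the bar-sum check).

1) 0.0ms=0b +235.602ms=3/4b
2) 235.602ms=3/4b +235.602ms=3/4b
3) 471.204ms=3/2b +78.534ms=1/4b
4) 549.738ms=7/4b +78.534ms=1/4b
5) 628.272ms=2b +314.136ms=1b
6) 942.408ms=3b +314.136ms=1b
Σ=4b of 4 (191bpm 2/4) — PASS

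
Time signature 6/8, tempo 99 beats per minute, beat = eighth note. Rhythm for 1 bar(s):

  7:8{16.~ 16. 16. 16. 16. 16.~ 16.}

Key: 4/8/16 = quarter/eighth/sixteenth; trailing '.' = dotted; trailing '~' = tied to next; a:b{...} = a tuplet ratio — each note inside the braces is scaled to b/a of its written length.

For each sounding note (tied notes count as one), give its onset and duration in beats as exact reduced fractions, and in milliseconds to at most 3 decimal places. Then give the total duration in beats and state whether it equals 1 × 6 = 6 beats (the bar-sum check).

1) 0.0ms=0b +1038.961ms=12/7b
2) 1038.961ms=12/7b +519.481ms=6/7b
3) 1558.442ms=18/7b +519.481ms=6/7b
4) 2077.922ms=24/7b +519.481ms=6/7b
5) 2597.403ms=30/7b +1038.961ms=12/7b
Σ=6b of 6 (99bpm 6/8) — PASS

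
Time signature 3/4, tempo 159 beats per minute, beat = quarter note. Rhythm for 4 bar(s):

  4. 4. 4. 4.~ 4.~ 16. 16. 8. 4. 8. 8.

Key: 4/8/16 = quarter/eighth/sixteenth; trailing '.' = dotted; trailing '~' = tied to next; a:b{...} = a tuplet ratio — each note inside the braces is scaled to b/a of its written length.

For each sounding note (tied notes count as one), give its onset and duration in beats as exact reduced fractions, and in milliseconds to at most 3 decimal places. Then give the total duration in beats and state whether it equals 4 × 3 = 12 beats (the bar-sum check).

1) 0.0ms=0b +566.038ms=3/2b
2) 566.038ms=3/2b +566.038ms=3/2b
3) 1132.075ms=3b +566.038ms=3/2b
4) 1698.113ms=9/2b +1273.585ms=27/8b
5) 2971.698ms=63/8b +141.509ms=3/8b
6) 3113.208ms=33/4b +283.019ms=3/4b
7) 3396.226ms=9b +566.038ms=3/2b
8) 3962.264ms=21/2b +283.019ms=3/4b
9) 4245.283ms=45/4b +283.019ms=3/4b
Σ=12b of 12 (159bpm 3/4) — PASS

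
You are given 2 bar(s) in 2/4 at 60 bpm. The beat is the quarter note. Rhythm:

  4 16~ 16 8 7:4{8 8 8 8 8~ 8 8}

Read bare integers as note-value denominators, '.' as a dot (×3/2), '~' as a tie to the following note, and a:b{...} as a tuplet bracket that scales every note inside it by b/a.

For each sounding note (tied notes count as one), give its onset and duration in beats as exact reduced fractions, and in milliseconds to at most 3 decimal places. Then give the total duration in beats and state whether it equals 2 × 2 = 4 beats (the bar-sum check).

1) 0.0ms=0b +1000.0ms=1b
2) 1000.0ms=1b +500.0ms=1/2b
3) 1500.0ms=3/2b +500.0ms=1/2b
4) 2000.0ms=2b +285.714ms=2/7b
5) 2285.714ms=16/7b +285.714ms=2/7b
6) 2571.429ms=18/7b +285.714ms=2/7b
7) 2857.143ms=20/7b +285.714ms=2/7b
8) 3142.857ms=22/7b +571.429ms=4/7b
9) 3714.286ms=26/7b +285.714ms=2/7b
Σ=4b of 4 (60bpm 2/4) — PASS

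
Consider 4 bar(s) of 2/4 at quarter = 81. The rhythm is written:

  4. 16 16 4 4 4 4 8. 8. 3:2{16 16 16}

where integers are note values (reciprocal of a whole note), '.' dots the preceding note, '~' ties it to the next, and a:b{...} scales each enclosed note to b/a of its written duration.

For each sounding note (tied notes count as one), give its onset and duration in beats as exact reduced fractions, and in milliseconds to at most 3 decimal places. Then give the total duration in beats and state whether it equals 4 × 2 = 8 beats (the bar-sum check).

1) 0.0ms=0b +1111.111ms=3/2b
2) 1111.111ms=3/2b +185.185ms=1/4b
3) 1296.296ms=7/4b +185.185ms=1/4b
4) 1481.481ms=2b +740.741ms=1b
5) 2222.222ms=3b +740.741ms=1b
6) 2962.963ms=4b +740.741ms=1b
7) 3703.704ms=5b +740.741ms=1b
8) 4444.444ms=6b +555.556ms=3/4b
9) 5000.0ms=27/4b +555.556ms=3/4b
10) 5555.556ms=15/2b +123.457ms=1/6b
11) 5679.012ms=23/3b +123.457ms=1/6b
12) 5802.469ms=47/6b +123.457ms=1/6b
Σ=8b of 8 (81bpm 2/4) — PASS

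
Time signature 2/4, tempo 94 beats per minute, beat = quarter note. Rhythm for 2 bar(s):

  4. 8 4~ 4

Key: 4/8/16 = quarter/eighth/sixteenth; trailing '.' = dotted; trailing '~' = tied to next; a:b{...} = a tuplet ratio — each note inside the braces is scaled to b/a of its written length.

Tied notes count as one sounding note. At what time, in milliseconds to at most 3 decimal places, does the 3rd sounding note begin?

1. 0.0ms @ 0 + 957.447ms (3/2)
2. 957.447ms @ 3/2 + 319.149ms (1/2)
3. 1276.596ms @ 2 + 1276.596ms (2)

note 3 onset = 2b = 1276.596ms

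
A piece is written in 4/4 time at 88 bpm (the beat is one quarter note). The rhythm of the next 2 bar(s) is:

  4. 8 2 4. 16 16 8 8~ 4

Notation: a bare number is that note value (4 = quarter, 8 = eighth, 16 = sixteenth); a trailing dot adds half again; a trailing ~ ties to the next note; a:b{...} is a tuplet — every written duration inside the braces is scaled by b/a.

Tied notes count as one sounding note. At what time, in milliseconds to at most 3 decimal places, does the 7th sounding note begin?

note 7 onset = 6b = 4090.909ms

1. 0.0ms @ 0 + 1022.727ms (3/2)
2. 1022.727ms @ 3/2 + 340.909ms (1/2)
3. 1363.636ms @ 2 + 1363.636ms (2)
4. 2727.273ms @ 4 + 1022.727ms (3/2)
5. 3750.0ms @ 11/2 + 170.455ms (1/4)
6. 3920.455ms @ 23/4 + 170.455ms (1/4)
7. 4090.909ms @ 6 + 340.909ms (1/2)
8. 4431.818ms @ 13/2 + 1022.727ms (3/2)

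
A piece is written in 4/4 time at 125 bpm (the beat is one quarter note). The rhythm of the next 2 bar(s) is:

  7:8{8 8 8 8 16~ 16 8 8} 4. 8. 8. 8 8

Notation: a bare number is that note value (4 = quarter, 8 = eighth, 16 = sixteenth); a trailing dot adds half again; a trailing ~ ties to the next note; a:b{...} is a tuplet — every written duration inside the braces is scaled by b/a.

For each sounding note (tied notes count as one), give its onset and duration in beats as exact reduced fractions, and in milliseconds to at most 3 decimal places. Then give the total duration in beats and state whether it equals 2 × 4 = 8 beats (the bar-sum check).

1) 0.0ms=0b +274.286ms=4/7b
2) 274.286ms=4/7b +274.286ms=4/7b
3) 548.571ms=8/7b +274.286ms=4/7b
4) 822.857ms=12/7b +274.286ms=4/7b
5) 1097.143ms=16/7b +274.286ms=4/7b
6) 1371.429ms=20/7b +274.286ms=4/7b
7) 1645.714ms=24/7b +274.286ms=4/7b
8) 1920.0ms=4b +720.0ms=3/2b
9) 2640.0ms=11/2b +360.0ms=3/4b
10) 3000.0ms=25/4b +360.0ms=3/4b
11) 3360.0ms=7b +240.0ms=1/2b
12) 3600.0ms=15/2b +240.0ms=1/2b
Σ=8b of 8 (125bpm 4/4) — PASS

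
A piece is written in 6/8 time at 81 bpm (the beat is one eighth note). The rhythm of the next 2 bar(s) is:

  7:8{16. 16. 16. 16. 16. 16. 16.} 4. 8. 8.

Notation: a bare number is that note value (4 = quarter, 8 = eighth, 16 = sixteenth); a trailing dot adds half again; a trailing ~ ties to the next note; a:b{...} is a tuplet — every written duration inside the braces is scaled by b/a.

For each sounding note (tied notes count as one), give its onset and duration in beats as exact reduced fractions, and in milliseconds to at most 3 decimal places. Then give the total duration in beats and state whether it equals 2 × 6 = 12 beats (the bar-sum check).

1) 0.0ms=0b +634.921ms=6/7b
2) 634.921ms=6/7b +634.921ms=6/7b
3) 1269.841ms=12/7b +634.921ms=6/7b
4) 1904.762ms=18/7b +634.921ms=6/7b
5) 2539.683ms=24/7b +634.921ms=6/7b
6) 3174.603ms=30/7b +634.921ms=6/7b
7) 3809.524ms=36/7b +634.921ms=6/7b
8) 4444.444ms=6b +2222.222ms=3b
9) 6666.667ms=9b +1111.111ms=3/2b
10) 7777.778ms=21/2b +1111.111ms=3/2b
Σ=12b of 12 (81bpm 6/8) — PASS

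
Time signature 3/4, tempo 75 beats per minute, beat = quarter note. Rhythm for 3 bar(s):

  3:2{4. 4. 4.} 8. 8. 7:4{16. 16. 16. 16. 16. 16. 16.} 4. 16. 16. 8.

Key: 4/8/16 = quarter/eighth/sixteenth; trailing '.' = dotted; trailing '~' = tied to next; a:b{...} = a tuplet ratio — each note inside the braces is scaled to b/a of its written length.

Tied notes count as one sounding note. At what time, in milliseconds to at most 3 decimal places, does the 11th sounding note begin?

1. 0.0ms @ 0 + 800.0ms (1)
2. 800.0ms @ 1 + 800.0ms (1)
3. 1600.0ms @ 2 + 800.0ms (1)
4. 2400.0ms @ 3 + 600.0ms (3/4)
5. 3000.0ms @ 15/4 + 600.0ms (3/4)
6. 3600.0ms @ 9/2 + 171.429ms (3/14)
7. 3771.429ms @ 33/7 + 171.429ms (3/14)
8. 3942.857ms @ 69/14 + 171.429ms (3/14)
9. 4114.286ms @ 36/7 + 171.429ms (3/14)
10. 4285.714ms @ 75/14 + 171.429ms (3/14)
11. 4457.143ms @ 39/7 + 171.429ms (3/14)
12. 4628.571ms @ 81/14 + 171.429ms (3/14)
13. 4800.0ms @ 6 + 1200.0ms (3/2)
14. 6000.0ms @ 15/2 + 300.0ms (3/8)
15. 6300.0ms @ 63/8 + 300.0ms (3/8)
16. 6600.0ms @ 33/4 + 600.0ms (3/4)

note 11 onset = 39/7b = 4457.143ms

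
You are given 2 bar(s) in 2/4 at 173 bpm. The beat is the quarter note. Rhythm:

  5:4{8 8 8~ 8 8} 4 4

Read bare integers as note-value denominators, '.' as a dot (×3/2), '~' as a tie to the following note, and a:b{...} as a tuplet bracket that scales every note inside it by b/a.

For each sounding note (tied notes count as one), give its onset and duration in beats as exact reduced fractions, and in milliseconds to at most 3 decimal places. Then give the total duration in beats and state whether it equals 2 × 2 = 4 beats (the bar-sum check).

1) 0.0ms=0b +138.728ms=2/5b
2) 138.728ms=2/5b +138.728ms=2/5b
3) 277.457ms=4/5b +277.457ms=4/5b
4) 554.913ms=8/5b +138.728ms=2/5b
5) 693.642ms=2b +346.821ms=1b
6) 1040.462ms=3b +346.821ms=1b
Σ=4b of 4 (173bpm 2/4) — PASS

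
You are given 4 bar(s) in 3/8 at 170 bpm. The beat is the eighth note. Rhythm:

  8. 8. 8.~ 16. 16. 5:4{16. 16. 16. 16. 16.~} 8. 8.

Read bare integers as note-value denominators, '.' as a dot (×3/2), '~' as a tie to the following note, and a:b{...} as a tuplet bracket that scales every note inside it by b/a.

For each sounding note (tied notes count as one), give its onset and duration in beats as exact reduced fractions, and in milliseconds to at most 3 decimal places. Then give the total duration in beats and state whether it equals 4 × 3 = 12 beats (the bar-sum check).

1) 0.0ms=0b +529.412ms=3/2b
2) 529.412ms=3/2b +529.412ms=3/2b
3) 1058.824ms=3b +794.118ms=9/4b
4) 1852.941ms=21/4b +264.706ms=3/4b
5) 2117.647ms=6b +211.765ms=3/5b
6) 2329.412ms=33/5b +211.765ms=3/5b
7) 2541.176ms=36/5b +211.765ms=3/5b
8) 2752.941ms=39/5b +211.765ms=3/5b
9) 2964.706ms=42/5b +741.176ms=21/10b
10) 3705.882ms=21/2b +529.412ms=3/2b
Σ=12b of 12 (170bpm 3/8) — PASS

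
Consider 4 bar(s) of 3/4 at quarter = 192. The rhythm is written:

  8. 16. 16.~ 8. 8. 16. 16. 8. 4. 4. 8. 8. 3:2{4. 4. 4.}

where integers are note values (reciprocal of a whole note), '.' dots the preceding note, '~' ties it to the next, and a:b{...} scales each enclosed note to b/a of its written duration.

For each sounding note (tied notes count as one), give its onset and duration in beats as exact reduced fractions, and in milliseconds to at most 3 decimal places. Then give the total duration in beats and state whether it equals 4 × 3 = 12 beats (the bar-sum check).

1) 0.0ms=0b +234.375ms=3/4b
2) 234.375ms=3/4b +117.188ms=3/8b
3) 351.562ms=9/8b +351.562ms=9/8b
4) 703.125ms=9/4b +234.375ms=3/4b
5) 937.5ms=3b +117.188ms=3/8b
6) 1054.688ms=27/8b +117.188ms=3/8b
7) 1171.875ms=15/4b +234.375ms=3/4b
8) 1406.25ms=9/2b +468.75ms=3/2b
9) 1875.0ms=6b +468.75ms=3/2b
10) 2343.75ms=15/2b +234.375ms=3/4b
11) 2578.125ms=33/4b +234.375ms=3/4b
12) 2812.5ms=9b +312.5ms=1b
13) 3125.0ms=10b +312.5ms=1b
14) 3437.5ms=11b +312.5ms=1b
Σ=12b of 12 (192bpm 3/4) — PASS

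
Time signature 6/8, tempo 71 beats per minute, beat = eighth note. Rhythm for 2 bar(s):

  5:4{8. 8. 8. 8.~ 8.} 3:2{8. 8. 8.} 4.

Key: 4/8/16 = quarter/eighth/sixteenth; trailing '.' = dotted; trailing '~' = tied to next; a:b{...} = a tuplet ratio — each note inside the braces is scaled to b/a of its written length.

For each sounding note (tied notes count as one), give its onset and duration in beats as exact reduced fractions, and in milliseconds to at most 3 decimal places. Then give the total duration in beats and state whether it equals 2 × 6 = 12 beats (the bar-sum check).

1) 0.0ms=0b +1014.085ms=6/5b
2) 1014.085ms=6/5b +1014.085ms=6/5b
3) 2028.169ms=12/5b +1014.085ms=6/5b
4) 3042.254ms=18/5b +2028.169ms=12/5b
5) 5070.423ms=6b +845.07ms=1b
6) 5915.493ms=7b +845.07ms=1b
7) 6760.563ms=8b +845.07ms=1b
8) 7605.634ms=9b +2535.211ms=3b
Σ=12b of 12 (71bpm 6/8) — PASS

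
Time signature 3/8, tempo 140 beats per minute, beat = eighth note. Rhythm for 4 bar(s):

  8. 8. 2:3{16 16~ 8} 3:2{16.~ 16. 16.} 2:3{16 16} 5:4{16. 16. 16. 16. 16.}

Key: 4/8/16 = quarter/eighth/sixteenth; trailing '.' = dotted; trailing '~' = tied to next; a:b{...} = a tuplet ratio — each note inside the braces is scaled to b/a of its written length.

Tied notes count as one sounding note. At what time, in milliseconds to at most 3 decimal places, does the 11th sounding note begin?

1. 0.0ms @ 0 + 642.857ms (3/2)
2. 642.857ms @ 3/2 + 642.857ms (3/2)
3. 1285.714ms @ 3 + 321.429ms (3/4)
4. 1607.143ms @ 15/4 + 964.286ms (9/4)
5. 2571.429ms @ 6 + 428.571ms (1)
6. 3000.0ms @ 7 + 214.286ms (1/2)
7. 3214.286ms @ 15/2 + 321.429ms (3/4)
8. 3535.714ms @ 33/4 + 321.429ms (3/4)
9. 3857.143ms @ 9 + 257.143ms (3/5)
10. 4114.286ms @ 48/5 + 257.143ms (3/5)
11. 4371.429ms @ 51/5 + 257.143ms (3/5)
12. 4628.571ms @ 54/5 + 257.143ms (3/5)
13. 4885.714ms @ 57/5 + 257.143ms (3/5)

note 11 onset = 51/5b = 4371.429ms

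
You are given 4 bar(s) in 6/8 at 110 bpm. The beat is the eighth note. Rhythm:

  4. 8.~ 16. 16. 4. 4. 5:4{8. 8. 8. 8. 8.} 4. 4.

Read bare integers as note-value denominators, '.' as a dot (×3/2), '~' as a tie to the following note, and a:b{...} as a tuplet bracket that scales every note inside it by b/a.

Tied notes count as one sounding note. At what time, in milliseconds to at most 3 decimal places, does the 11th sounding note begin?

1. 0.0ms @ 0 + 1636.364ms (3)
2. 1636.364ms @ 3 + 1227.273ms (9/4)
3. 2863.636ms @ 21/4 + 409.091ms (3/4)
4. 3272.727ms @ 6 + 1636.364ms (3)
5. 4909.091ms @ 9 + 1636.364ms (3)
6. 6545.455ms @ 12 + 654.545ms (6/5)
7. 7200.0ms @ 66/5 + 654.545ms (6/5)
8. 7854.545ms @ 72/5 + 654.545ms (6/5)
9. 8509.091ms @ 78/5 + 654.545ms (6/5)
10. 9163.636ms @ 84/5 + 654.545ms (6/5)
11. 9818.182ms @ 18 + 1636.364ms (3)
12. 11454.545ms @ 21 + 1636.364ms (3)

note 11 onset = 18b = 9818.182ms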